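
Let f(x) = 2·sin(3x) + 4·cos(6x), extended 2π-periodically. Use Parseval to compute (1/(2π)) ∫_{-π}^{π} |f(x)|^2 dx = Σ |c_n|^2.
Σ |c_n|^2 = 10

Expand |f|^2 and use orthogonality of {sin(nx), cos(mx)} on [-π, π]:
  ∫_{-π}^{π} sin(nx)^2 dx = π, ∫ cos(mx)^2 dx = π, and cross terms integrate to 0.
So ∫_{-π}^{π} f(x)^2 dx = 2^2 · π + 4^2 · π = (4 + 16)π.
Divide by 2π: (4 + 16)/2 = 10.
By Parseval, this equals Σ |c_n|^2.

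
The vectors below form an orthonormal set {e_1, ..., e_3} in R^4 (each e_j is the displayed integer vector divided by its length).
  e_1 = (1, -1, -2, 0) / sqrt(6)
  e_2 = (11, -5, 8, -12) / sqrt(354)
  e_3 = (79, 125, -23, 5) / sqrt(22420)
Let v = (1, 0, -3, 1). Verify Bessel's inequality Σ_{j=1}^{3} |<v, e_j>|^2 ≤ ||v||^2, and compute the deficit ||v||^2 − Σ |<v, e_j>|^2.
Σ |<v, e_j>|^2 = 4171/380; ||v||^2 = 11; deficit = 9/380

Write each e_j = u_j / sqrt(<u_j, u_j>) where u_j is the displayed integer vector. Then <v, e_j> = <v, u_j> / sqrt(<u_j, u_j>), so |<v, e_j>|^2 = <v, u_j>^2 / <u_j, u_j>.
Coefficients: <v, e_1> = 7/sqrt(6), <v, e_2> = -25/sqrt(354), <v, e_3> = 153/sqrt(22420).
Square and sum: Σ |<v, e_j>|^2 = 4171/380.
Compute ||v||^2 = v·v = 11.
Deficit = 11 − 4171/380 = 9/380 ≥ 0, confirming Bessel's inequality. (The deficit equals ||v − Σ <v,e_j> e_j||^2, the squared distance from v to span{e_j}.)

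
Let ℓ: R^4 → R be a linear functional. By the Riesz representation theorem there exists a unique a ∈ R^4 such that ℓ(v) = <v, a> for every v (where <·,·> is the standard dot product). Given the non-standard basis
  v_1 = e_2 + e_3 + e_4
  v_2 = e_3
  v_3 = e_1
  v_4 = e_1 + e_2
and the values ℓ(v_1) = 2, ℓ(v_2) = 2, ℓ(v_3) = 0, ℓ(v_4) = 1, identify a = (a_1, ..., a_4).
a = (0, 1, 2, -1)

Write a = (a_1, ..., a_4) in the standard basis. For each basis vector v_i, ℓ(v_i) = <v_i, a> is a linear equation in the a_j's. Collect the n equations into a matrix system V a = ℓ, where row i of V is v_i (expressed in the standard basis). Since V is invertible (lower-triangular with 1s on the diagonal, up to permutation), solve by back-substitution:
  V =
[[0, 1, 1, 1],
 [0, 0, 1, 0],
 [1, 0, 0, 0],
 [1, 1, 0, 0]]
  V a = (2, 2, 0, 1)
Solving gives a = (0, 1, 2, -1).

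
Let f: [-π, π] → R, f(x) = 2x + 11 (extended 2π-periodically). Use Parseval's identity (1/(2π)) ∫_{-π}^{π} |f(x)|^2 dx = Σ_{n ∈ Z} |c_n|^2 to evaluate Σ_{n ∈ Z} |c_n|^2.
Σ |c_n|^2 = 4π^2/3 + 121

Expand and integrate term by term over [-π, π]:
  ∫ (2x)^2 dx = 4·(2π^3/3); ∫ 2·2·(11)·x dx = 0 (odd integrand); ∫ 11^2 dx = 121·2π.
So (1/(2π)) ∫_{-π}^{π} (2x + 11)^2 dx = 4π^2/3 + 121 = 4π^2/3 + 121.
Parseval ⇒ Σ |c_n|^2 = 4π^2/3 + 121.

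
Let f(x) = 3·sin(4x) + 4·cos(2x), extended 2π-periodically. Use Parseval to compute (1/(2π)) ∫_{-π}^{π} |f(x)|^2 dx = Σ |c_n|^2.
Σ |c_n|^2 = 25/2

Expand |f|^2 and use orthogonality of {sin(nx), cos(mx)} on [-π, π]:
  ∫_{-π}^{π} sin(nx)^2 dx = π, ∫ cos(mx)^2 dx = π, and cross terms integrate to 0.
So ∫_{-π}^{π} f(x)^2 dx = 3^2 · π + 4^2 · π = (9 + 16)π.
Divide by 2π: (9 + 16)/2 = 25/2.
By Parseval, this equals Σ |c_n|^2.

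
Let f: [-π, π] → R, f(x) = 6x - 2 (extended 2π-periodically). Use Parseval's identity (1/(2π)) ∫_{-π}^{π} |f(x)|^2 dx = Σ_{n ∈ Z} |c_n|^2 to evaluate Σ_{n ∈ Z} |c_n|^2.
Σ |c_n|^2 = 12π^2 + 4

Expand and integrate term by term over [-π, π]:
  ∫ (6x)^2 dx = 36·(2π^3/3); ∫ 2·6·(-2)·x dx = 0 (odd integrand); ∫ (-2)^2 dx = 4·2π.
So (1/(2π)) ∫_{-π}^{π} (6x - 2)^2 dx = 36π^2/3 + 4 = 12π^2 + 4.
Parseval ⇒ Σ |c_n|^2 = 12π^2 + 4.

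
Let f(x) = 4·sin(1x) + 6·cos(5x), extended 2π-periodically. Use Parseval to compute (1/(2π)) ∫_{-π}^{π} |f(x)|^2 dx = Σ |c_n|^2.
Σ |c_n|^2 = 26

Expand |f|^2 and use orthogonality of {sin(nx), cos(mx)} on [-π, π]:
  ∫_{-π}^{π} sin(nx)^2 dx = π, ∫ cos(mx)^2 dx = π, and cross terms integrate to 0.
So ∫_{-π}^{π} f(x)^2 dx = 4^2 · π + 6^2 · π = (16 + 36)π.
Divide by 2π: (16 + 36)/2 = 26.
By Parseval, this equals Σ |c_n|^2.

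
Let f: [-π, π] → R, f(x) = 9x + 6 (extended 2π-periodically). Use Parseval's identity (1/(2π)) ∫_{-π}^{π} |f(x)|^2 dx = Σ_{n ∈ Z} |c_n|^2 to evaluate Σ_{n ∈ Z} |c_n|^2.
Σ |c_n|^2 = 27π^2 + 36

Expand and integrate term by term over [-π, π]:
  ∫ (9x)^2 dx = 81·(2π^3/3); ∫ 2·9·(6)·x dx = 0 (odd integrand); ∫ 6^2 dx = 36·2π.
So (1/(2π)) ∫_{-π}^{π} (9x + 6)^2 dx = 81π^2/3 + 36 = 27π^2 + 36.
Parseval ⇒ Σ |c_n|^2 = 27π^2 + 36.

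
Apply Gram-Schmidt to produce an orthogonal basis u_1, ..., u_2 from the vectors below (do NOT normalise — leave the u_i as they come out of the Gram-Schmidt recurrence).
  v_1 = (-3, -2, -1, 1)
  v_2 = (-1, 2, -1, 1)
Orthogonal basis:
  u_1 = (-3, -2, -1, 1)
  u_2 = (-4/5, 32/15, -14/15, 14/15)

Apply the Gram-Schmidt recurrence
  u_1 = v_1
  u_i = v_i − Σ_{j<i} ((v_i · u_j) / (u_j · u_j)) · u_j.

Step by step this gives:
  u_1 = (-3, -2, -1, 1)
  u_2 = (-4/5, 32/15, -14/15, 14/15)

Orthogonality check:
  u_2 · u_1 = 0 (should be 0)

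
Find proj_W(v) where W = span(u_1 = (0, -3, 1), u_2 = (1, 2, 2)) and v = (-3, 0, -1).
proj_W(v) = (-27/37, -21/74, -137/74)

Set up U = [u_1 | ... | u_2] ∈ R^(3×2). The projector onto W = col(U) is P = U (U^T U)^(-1) U^T.
Compute U^T U =
  [10, -4]
  [-4, 9],
and U^T v = (-1, -5).
Solve U^T U · c = U^T v for the coefficients: c = (-29/74, -27/37). The projection is proj_W(v) = U c.
Check: (v - proj_W(v)) · u_1 = 0  (should be 0).
Check: (v - proj_W(v)) · u_2 = 0  (should be 0).
Result: proj_W(v) = (-27/37, -21/74, -137/74).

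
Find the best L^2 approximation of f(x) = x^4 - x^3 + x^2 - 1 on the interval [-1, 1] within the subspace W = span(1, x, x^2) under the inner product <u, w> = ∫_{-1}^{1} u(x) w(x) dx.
g(x) = 13*x^2/7 - 3*x/5 - 38/35

The best approximation g ∈ W is the orthogonal projection of f onto W. Writing g = a_0 + a_1 x + a_2 x^2, the coefficients solve the normal equations G · a = b where
  G_{ij} = <φ_i, φ_j> and b_i = <f, φ_i>, with φ_0 = 1, φ_1 = x, φ_2 = x^2.
G =
  [2, 0, 2/3]
  [0, 2/3, 0]
  [2/3, 0, 2/5],
b = (-14/15, -2/5, 2/105).
Solving gives a_0 = -38/35, a_1 = -3/5, a_2 = 13/7, so
  g(x) = 13*x^2/7 - 3*x/5 - 38/35.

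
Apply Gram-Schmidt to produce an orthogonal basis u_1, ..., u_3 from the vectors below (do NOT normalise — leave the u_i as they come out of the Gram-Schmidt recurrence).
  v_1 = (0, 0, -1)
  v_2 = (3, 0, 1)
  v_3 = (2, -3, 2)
Orthogonal basis:
  u_1 = (0, 0, -1)
  u_2 = (3, 0, 0)
  u_3 = (0, -3, 0)

Apply the Gram-Schmidt recurrence
  u_1 = v_1
  u_i = v_i − Σ_{j<i} ((v_i · u_j) / (u_j · u_j)) · u_j.

Step by step this gives:
  u_1 = (0, 0, -1)
  u_2 = (3, 0, 0)
  u_3 = (0, -3, 0)

Orthogonality check:
  u_2 · u_1 = 0 (should be 0)
  u_3 · u_1 = 0 (should be 0)
  u_3 · u_2 = 0 (should be 0)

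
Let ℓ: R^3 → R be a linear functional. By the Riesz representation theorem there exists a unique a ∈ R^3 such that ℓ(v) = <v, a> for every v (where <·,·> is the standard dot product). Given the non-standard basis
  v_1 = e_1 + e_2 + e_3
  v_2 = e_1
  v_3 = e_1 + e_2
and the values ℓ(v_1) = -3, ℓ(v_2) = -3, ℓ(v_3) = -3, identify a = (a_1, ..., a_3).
a = (-3, 0, 0)

Write a = (a_1, ..., a_3) in the standard basis. For each basis vector v_i, ℓ(v_i) = <v_i, a> is a linear equation in the a_j's. Collect the n equations into a matrix system V a = ℓ, where row i of V is v_i (expressed in the standard basis). Since V is invertible (lower-triangular with 1s on the diagonal, up to permutation), solve by back-substitution:
  V =
[[1, 1, 1],
 [1, 0, 0],
 [1, 1, 0]]
  V a = (-3, -3, -3)
Solving gives a = (-3, 0, 0).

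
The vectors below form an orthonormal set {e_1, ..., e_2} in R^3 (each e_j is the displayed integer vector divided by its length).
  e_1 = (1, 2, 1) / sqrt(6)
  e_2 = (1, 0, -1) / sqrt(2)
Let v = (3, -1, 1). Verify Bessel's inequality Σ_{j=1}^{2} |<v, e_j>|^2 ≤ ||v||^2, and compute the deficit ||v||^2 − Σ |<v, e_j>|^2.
Σ |<v, e_j>|^2 = 8/3; ||v||^2 = 11; deficit = 25/3

Write each e_j = u_j / sqrt(<u_j, u_j>) where u_j is the displayed integer vector. Then <v, e_j> = <v, u_j> / sqrt(<u_j, u_j>), so |<v, e_j>|^2 = <v, u_j>^2 / <u_j, u_j>.
Coefficients: <v, e_1> = 2/sqrt(6), <v, e_2> = 2/sqrt(2).
Square and sum: Σ |<v, e_j>|^2 = 8/3.
Compute ||v||^2 = v·v = 11.
Deficit = 11 − 8/3 = 25/3 ≥ 0, confirming Bessel's inequality. (The deficit equals ||v − Σ <v,e_j> e_j||^2, the squared distance from v to span{e_j}.)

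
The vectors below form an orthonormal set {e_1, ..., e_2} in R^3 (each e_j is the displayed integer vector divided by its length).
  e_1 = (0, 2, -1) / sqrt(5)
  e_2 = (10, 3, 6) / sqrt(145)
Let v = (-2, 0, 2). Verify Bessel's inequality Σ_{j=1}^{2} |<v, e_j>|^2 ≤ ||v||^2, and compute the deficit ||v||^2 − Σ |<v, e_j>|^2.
Σ |<v, e_j>|^2 = 36/29; ||v||^2 = 8; deficit = 196/29

Write each e_j = u_j / sqrt(<u_j, u_j>) where u_j is the displayed integer vector. Then <v, e_j> = <v, u_j> / sqrt(<u_j, u_j>), so |<v, e_j>|^2 = <v, u_j>^2 / <u_j, u_j>.
Coefficients: <v, e_1> = -2/sqrt(5), <v, e_2> = -8/sqrt(145).
Square and sum: Σ |<v, e_j>|^2 = 36/29.
Compute ||v||^2 = v·v = 8.
Deficit = 8 − 36/29 = 196/29 ≥ 0, confirming Bessel's inequality. (The deficit equals ||v − Σ <v,e_j> e_j||^2, the squared distance from v to span{e_j}.)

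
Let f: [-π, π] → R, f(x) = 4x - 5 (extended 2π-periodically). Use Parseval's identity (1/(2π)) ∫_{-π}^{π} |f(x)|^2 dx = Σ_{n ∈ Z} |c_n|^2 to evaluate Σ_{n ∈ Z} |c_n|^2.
Σ |c_n|^2 = 16π^2/3 + 25

Expand and integrate term by term over [-π, π]:
  ∫ (4x)^2 dx = 16·(2π^3/3); ∫ 2·4·(-5)·x dx = 0 (odd integrand); ∫ (-5)^2 dx = 25·2π.
So (1/(2π)) ∫_{-π}^{π} (4x - 5)^2 dx = 16π^2/3 + 25 = 16π^2/3 + 25.
Parseval ⇒ Σ |c_n|^2 = 16π^2/3 + 25.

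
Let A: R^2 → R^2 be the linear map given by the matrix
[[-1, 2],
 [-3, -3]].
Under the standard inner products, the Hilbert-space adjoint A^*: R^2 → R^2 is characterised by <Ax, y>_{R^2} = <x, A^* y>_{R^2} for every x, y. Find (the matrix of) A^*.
A^* = A^T =
[[-1, -3],
 [2, -3]]

For real matrices with standard dot products, the defining identity <Ax, y> = <x, A^* y> gives (Ax)^T y = x^T (A^*) y, i.e. x^T A^T y = x^T (A^*) y. Since this holds for all x, y, we must have A^* = A^T. Therefore
A^* =
[[-1, -3],
 [2, -3]].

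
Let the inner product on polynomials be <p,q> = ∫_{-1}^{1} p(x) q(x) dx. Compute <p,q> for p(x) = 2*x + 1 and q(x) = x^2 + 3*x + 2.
<p,q> = 26/3

Expand the product: p(x)·q(x) = 2*x^3 + 7*x^2 + 7*x + 2.
∫_{-1}^{1} of each monomial x^k gives [2/(k+1) if k even, 0 if k odd]. Integrating term-by-term (or equivalently evaluating the antiderivative F(x) = x^4/2 + 7*x^3/3 + 7*x^2/2 + 2*x at the endpoints):
  F(1) − F(−1) = 25/3 − (-1/3) = 26/3.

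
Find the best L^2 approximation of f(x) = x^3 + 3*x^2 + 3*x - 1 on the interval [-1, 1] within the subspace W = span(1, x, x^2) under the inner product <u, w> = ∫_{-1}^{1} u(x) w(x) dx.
g(x) = 3*x^2 + 18*x/5 - 1

The best approximation g ∈ W is the orthogonal projection of f onto W. Writing g = a_0 + a_1 x + a_2 x^2, the coefficients solve the normal equations G · a = b where
  G_{ij} = <φ_i, φ_j> and b_i = <f, φ_i>, with φ_0 = 1, φ_1 = x, φ_2 = x^2.
G =
  [2, 0, 2/3]
  [0, 2/3, 0]
  [2/3, 0, 2/5],
b = (0, 12/5, 8/15).
Solving gives a_0 = -1, a_1 = 18/5, a_2 = 3, so
  g(x) = 3*x^2 + 18*x/5 - 1.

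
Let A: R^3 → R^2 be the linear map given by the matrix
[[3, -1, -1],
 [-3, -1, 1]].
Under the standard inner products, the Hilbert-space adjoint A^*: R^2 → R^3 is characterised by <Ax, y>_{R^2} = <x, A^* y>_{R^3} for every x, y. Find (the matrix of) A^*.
A^* = A^T =
[[3, -3],
 [-1, -1],
 [-1, 1]]

For real matrices with standard dot products, the defining identity <Ax, y> = <x, A^* y> gives (Ax)^T y = x^T (A^*) y, i.e. x^T A^T y = x^T (A^*) y. Since this holds for all x, y, we must have A^* = A^T. Therefore
A^* =
[[3, -3],
 [-1, -1],
 [-1, 1]].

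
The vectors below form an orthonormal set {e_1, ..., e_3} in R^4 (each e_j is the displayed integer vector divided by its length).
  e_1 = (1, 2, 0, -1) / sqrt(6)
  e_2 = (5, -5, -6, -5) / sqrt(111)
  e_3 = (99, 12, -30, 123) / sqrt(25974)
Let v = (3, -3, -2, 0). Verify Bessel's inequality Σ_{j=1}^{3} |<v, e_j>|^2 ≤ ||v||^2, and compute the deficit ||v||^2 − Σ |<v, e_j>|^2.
Σ |<v, e_j>|^2 = 833/39; ||v||^2 = 22; deficit = 25/39

Write each e_j = u_j / sqrt(<u_j, u_j>) where u_j is the displayed integer vector. Then <v, e_j> = <v, u_j> / sqrt(<u_j, u_j>), so |<v, e_j>|^2 = <v, u_j>^2 / <u_j, u_j>.
Coefficients: <v, e_1> = -3/sqrt(6), <v, e_2> = 42/sqrt(111), <v, e_3> = 321/sqrt(25974).
Square and sum: Σ |<v, e_j>|^2 = 833/39.
Compute ||v||^2 = v·v = 22.
Deficit = 22 − 833/39 = 25/39 ≥ 0, confirming Bessel's inequality. (The deficit equals ||v − Σ <v,e_j> e_j||^2, the squared distance from v to span{e_j}.)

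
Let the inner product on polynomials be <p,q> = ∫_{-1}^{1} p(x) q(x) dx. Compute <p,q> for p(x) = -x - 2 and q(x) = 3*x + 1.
<p,q> = -6

Expand the product: p(x)·q(x) = -3*x^2 - 7*x - 2.
∫_{-1}^{1} of each monomial x^k gives [2/(k+1) if k even, 0 if k odd]. Integrating term-by-term (or equivalently evaluating the antiderivative F(x) = -x^3 - 7*x^2/2 - 2*x at the endpoints):
  F(1) − F(−1) = -13/2 − (-1/2) = -6.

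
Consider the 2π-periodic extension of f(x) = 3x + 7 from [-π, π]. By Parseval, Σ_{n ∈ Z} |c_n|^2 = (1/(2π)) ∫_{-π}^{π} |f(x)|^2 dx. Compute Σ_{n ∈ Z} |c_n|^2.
Σ |c_n|^2 = 3π^2 + 49

Expand and integrate term by term over [-π, π]:
  ∫ (3x)^2 dx = 9·(2π^3/3); ∫ 2·3·(7)·x dx = 0 (odd integrand); ∫ 7^2 dx = 49·2π.
So (1/(2π)) ∫_{-π}^{π} (3x + 7)^2 dx = 9π^2/3 + 49 = 3π^2 + 49.
Parseval ⇒ Σ |c_n|^2 = 3π^2 + 49.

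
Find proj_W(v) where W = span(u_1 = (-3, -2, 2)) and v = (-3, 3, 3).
proj_W(v) = (-27/17, -18/17, 18/17)

Set up U = [u_1 | ... | u_1] ∈ R^(3×1). The projector onto W = col(U) is P = U (U^T U)^(-1) U^T.
Compute U^T U =
  [17],
and U^T v = (9).
Solve U^T U · c = U^T v for the coefficients: c = (9/17). The projection is proj_W(v) = U c.
Check: (v - proj_W(v)) · u_1 = 0  (should be 0).
Result: proj_W(v) = (-27/17, -18/17, 18/17).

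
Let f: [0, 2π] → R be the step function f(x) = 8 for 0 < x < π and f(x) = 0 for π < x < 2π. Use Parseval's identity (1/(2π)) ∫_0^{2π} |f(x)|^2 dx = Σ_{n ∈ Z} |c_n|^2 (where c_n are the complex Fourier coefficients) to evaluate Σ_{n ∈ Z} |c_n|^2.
Σ |c_n|^2 = 32

Parseval equates the L^2 energy of f (normalised by 1/(2π)) with the ℓ^2 sum of its Fourier coefficients: (1/(2π)) ∫_0^{2π} |f|^2 = Σ |c_n|^2.
Compute the left side: (1/(2π)) [∫_0^π 8^2 dx + ∫_π^{2π} 0^2 dx] = (1/(2π)) · (64π + 0π) = (64 + 0)/2 = 32.
So Σ_{n ∈ Z} |c_n|^2 = 32.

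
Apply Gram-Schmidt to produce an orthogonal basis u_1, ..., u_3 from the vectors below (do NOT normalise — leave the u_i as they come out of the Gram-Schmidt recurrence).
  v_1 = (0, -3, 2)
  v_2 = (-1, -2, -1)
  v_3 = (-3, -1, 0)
Orthogonal basis:
  u_1 = (0, -3, 2)
  u_2 = (-1, -14/13, -21/13)
  u_3 = (-133/62, 19/31, 57/62)

Apply the Gram-Schmidt recurrence
  u_1 = v_1
  u_i = v_i − Σ_{j<i} ((v_i · u_j) / (u_j · u_j)) · u_j.

Step by step this gives:
  u_1 = (0, -3, 2)
  u_2 = (-1, -14/13, -21/13)
  u_3 = (-133/62, 19/31, 57/62)

Orthogonality check:
  u_2 · u_1 = 0 (should be 0)
  u_3 · u_1 = 0 (should be 0)
  u_3 · u_2 = 0 (should be 0)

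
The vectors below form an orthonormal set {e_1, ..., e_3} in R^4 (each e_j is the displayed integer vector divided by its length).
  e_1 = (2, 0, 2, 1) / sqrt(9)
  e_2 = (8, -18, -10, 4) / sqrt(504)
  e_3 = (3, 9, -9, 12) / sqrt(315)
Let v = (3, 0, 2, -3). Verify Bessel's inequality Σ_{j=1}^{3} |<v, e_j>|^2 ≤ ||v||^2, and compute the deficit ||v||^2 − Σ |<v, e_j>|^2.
Σ |<v, e_j>|^2 = 12; ||v||^2 = 22; deficit = 10

Write each e_j = u_j / sqrt(<u_j, u_j>) where u_j is the displayed integer vector. Then <v, e_j> = <v, u_j> / sqrt(<u_j, u_j>), so |<v, e_j>|^2 = <v, u_j>^2 / <u_j, u_j>.
Coefficients: <v, e_1> = 7/sqrt(9), <v, e_2> = -8/sqrt(504), <v, e_3> = -45/sqrt(315).
Square and sum: Σ |<v, e_j>|^2 = 12.
Compute ||v||^2 = v·v = 22.
Deficit = 22 − 12 = 10 ≥ 0, confirming Bessel's inequality. (The deficit equals ||v − Σ <v,e_j> e_j||^2, the squared distance from v to span{e_j}.)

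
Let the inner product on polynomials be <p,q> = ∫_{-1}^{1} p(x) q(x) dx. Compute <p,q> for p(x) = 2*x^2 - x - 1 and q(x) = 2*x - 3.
<p,q> = 2/3

Expand the product: p(x)·q(x) = 4*x^3 - 8*x^2 + x + 3.
∫_{-1}^{1} of each monomial x^k gives [2/(k+1) if k even, 0 if k odd]. Integrating term-by-term (or equivalently evaluating the antiderivative F(x) = x^4 - 8*x^3/3 + x^2/2 + 3*x at the endpoints):
  F(1) − F(−1) = 11/6 − (7/6) = 2/3.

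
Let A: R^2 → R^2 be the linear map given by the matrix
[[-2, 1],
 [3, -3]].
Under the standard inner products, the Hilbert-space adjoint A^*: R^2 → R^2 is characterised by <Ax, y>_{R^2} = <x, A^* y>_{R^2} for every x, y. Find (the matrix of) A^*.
A^* = A^T =
[[-2, 3],
 [1, -3]]

For real matrices with standard dot products, the defining identity <Ax, y> = <x, A^* y> gives (Ax)^T y = x^T (A^*) y, i.e. x^T A^T y = x^T (A^*) y. Since this holds for all x, y, we must have A^* = A^T. Therefore
A^* =
[[-2, 3],
 [1, -3]].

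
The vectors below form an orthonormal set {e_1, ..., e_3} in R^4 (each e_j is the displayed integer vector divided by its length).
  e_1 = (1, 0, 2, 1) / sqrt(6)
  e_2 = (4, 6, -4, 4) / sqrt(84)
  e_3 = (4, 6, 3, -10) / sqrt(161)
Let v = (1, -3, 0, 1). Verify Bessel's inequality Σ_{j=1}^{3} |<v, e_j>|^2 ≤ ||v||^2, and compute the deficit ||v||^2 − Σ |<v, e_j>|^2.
Σ |<v, e_j>|^2 = 125/23; ||v||^2 = 11; deficit = 128/23

Write each e_j = u_j / sqrt(<u_j, u_j>) where u_j is the displayed integer vector. Then <v, e_j> = <v, u_j> / sqrt(<u_j, u_j>), so |<v, e_j>|^2 = <v, u_j>^2 / <u_j, u_j>.
Coefficients: <v, e_1> = 2/sqrt(6), <v, e_2> = -10/sqrt(84), <v, e_3> = -24/sqrt(161).
Square and sum: Σ |<v, e_j>|^2 = 125/23.
Compute ||v||^2 = v·v = 11.
Deficit = 11 − 125/23 = 128/23 ≥ 0, confirming Bessel's inequality. (The deficit equals ||v − Σ <v,e_j> e_j||^2, the squared distance from v to span{e_j}.)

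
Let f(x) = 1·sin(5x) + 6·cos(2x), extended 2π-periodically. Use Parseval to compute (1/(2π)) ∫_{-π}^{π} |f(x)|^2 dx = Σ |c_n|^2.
Σ |c_n|^2 = 37/2

Expand |f|^2 and use orthogonality of {sin(nx), cos(mx)} on [-π, π]:
  ∫_{-π}^{π} sin(nx)^2 dx = π, ∫ cos(mx)^2 dx = π, and cross terms integrate to 0.
So ∫_{-π}^{π} f(x)^2 dx = 1^2 · π + 6^2 · π = (1 + 36)π.
Divide by 2π: (1 + 36)/2 = 37/2.
By Parseval, this equals Σ |c_n|^2.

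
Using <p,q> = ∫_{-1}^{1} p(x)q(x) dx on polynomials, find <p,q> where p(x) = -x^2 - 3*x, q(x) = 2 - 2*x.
<p,q> = 8/3

Expand the product: p(x)·q(x) = 2*x^3 + 4*x^2 - 6*x.
∫_{-1}^{1} of each monomial x^k gives [2/(k+1) if k even, 0 if k odd]. Integrating term-by-term (or equivalently evaluating the antiderivative F(x) = x^4/2 + 4*x^3/3 - 3*x^2 at the endpoints):
  F(1) − F(−1) = -7/6 − (-23/6) = 8/3.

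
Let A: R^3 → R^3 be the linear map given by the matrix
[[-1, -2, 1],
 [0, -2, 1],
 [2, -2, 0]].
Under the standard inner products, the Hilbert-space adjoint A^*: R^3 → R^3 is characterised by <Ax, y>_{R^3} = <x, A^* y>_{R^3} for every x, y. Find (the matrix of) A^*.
A^* = A^T =
[[-1, 0, 2],
 [-2, -2, -2],
 [1, 1, 0]]

For real matrices with standard dot products, the defining identity <Ax, y> = <x, A^* y> gives (Ax)^T y = x^T (A^*) y, i.e. x^T A^T y = x^T (A^*) y. Since this holds for all x, y, we must have A^* = A^T. Therefore
A^* =
[[-1, 0, 2],
 [-2, -2, -2],
 [1, 1, 0]].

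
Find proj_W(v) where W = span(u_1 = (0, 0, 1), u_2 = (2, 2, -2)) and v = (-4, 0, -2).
proj_W(v) = (-2, -2, -2)

Set up U = [u_1 | ... | u_2] ∈ R^(3×2). The projector onto W = col(U) is P = U (U^T U)^(-1) U^T.
Compute U^T U =
  [1, -2]
  [-2, 12],
and U^T v = (-2, -4).
Solve U^T U · c = U^T v for the coefficients: c = (-4, -1). The projection is proj_W(v) = U c.
Check: (v - proj_W(v)) · u_1 = 0  (should be 0).
Check: (v - proj_W(v)) · u_2 = 0  (should be 0).
Result: proj_W(v) = (-2, -2, -2).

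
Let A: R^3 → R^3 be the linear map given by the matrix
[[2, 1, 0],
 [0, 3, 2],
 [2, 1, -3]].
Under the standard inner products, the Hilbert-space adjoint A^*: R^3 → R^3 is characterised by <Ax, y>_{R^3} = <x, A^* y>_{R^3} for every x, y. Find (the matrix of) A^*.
A^* = A^T =
[[2, 0, 2],
 [1, 3, 1],
 [0, 2, -3]]

For real matrices with standard dot products, the defining identity <Ax, y> = <x, A^* y> gives (Ax)^T y = x^T (A^*) y, i.e. x^T A^T y = x^T (A^*) y. Since this holds for all x, y, we must have A^* = A^T. Therefore
A^* =
[[2, 0, 2],
 [1, 3, 1],
 [0, 2, -3]].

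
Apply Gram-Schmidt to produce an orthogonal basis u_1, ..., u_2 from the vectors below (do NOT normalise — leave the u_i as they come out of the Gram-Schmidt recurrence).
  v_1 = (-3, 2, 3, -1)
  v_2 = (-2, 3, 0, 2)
Orthogonal basis:
  u_1 = (-3, 2, 3, -1)
  u_2 = (-16/23, 49/23, -30/23, 56/23)

Apply the Gram-Schmidt recurrence
  u_1 = v_1
  u_i = v_i − Σ_{j<i} ((v_i · u_j) / (u_j · u_j)) · u_j.

Step by step this gives:
  u_1 = (-3, 2, 3, -1)
  u_2 = (-16/23, 49/23, -30/23, 56/23)

Orthogonality check:
  u_2 · u_1 = 0 (should be 0)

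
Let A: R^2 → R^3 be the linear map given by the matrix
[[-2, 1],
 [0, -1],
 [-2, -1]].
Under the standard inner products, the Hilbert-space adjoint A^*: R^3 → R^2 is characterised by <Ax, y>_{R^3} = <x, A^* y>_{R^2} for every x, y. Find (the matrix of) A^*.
A^* = A^T =
[[-2, 0, -2],
 [1, -1, -1]]

For real matrices with standard dot products, the defining identity <Ax, y> = <x, A^* y> gives (Ax)^T y = x^T (A^*) y, i.e. x^T A^T y = x^T (A^*) y. Since this holds for all x, y, we must have A^* = A^T. Therefore
A^* =
[[-2, 0, -2],
 [1, -1, -1]].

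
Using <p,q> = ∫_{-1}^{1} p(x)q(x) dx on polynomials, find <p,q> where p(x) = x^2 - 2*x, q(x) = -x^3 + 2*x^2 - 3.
<p,q> = -2/5

Expand the product: p(x)·q(x) = -x^5 + 4*x^4 - 4*x^3 - 3*x^2 + 6*x.
∫_{-1}^{1} of each monomial x^k gives [2/(k+1) if k even, 0 if k odd]. Integrating term-by-term (or equivalently evaluating the antiderivative F(x) = -x^6/6 + 4*x^5/5 - x^4 - x^3 + 3*x^2 at the endpoints):
  F(1) − F(−1) = 49/30 − (61/30) = -2/5.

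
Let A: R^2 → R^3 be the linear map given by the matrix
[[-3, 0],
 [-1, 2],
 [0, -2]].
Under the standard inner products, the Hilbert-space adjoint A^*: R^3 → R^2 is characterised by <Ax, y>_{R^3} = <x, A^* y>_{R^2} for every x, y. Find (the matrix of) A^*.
A^* = A^T =
[[-3, -1, 0],
 [0, 2, -2]]

For real matrices with standard dot products, the defining identity <Ax, y> = <x, A^* y> gives (Ax)^T y = x^T (A^*) y, i.e. x^T A^T y = x^T (A^*) y. Since this holds for all x, y, we must have A^* = A^T. Therefore
A^* =
[[-3, -1, 0],
 [0, 2, -2]].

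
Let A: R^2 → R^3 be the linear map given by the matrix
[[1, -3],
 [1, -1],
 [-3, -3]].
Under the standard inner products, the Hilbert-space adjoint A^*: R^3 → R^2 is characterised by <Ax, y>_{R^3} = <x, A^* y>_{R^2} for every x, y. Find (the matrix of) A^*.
A^* = A^T =
[[1, 1, -3],
 [-3, -1, -3]]

For real matrices with standard dot products, the defining identity <Ax, y> = <x, A^* y> gives (Ax)^T y = x^T (A^*) y, i.e. x^T A^T y = x^T (A^*) y. Since this holds for all x, y, we must have A^* = A^T. Therefore
A^* =
[[1, 1, -3],
 [-3, -1, -3]].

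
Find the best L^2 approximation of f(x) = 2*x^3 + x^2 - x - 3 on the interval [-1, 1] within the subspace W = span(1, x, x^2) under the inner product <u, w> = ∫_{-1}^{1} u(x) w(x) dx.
g(x) = x^2 + x/5 - 3

The best approximation g ∈ W is the orthogonal projection of f onto W. Writing g = a_0 + a_1 x + a_2 x^2, the coefficients solve the normal equations G · a = b where
  G_{ij} = <φ_i, φ_j> and b_i = <f, φ_i>, with φ_0 = 1, φ_1 = x, φ_2 = x^2.
G =
  [2, 0, 2/3]
  [0, 2/3, 0]
  [2/3, 0, 2/5],
b = (-16/3, 2/15, -8/5).
Solving gives a_0 = -3, a_1 = 1/5, a_2 = 1, so
  g(x) = x^2 + x/5 - 3.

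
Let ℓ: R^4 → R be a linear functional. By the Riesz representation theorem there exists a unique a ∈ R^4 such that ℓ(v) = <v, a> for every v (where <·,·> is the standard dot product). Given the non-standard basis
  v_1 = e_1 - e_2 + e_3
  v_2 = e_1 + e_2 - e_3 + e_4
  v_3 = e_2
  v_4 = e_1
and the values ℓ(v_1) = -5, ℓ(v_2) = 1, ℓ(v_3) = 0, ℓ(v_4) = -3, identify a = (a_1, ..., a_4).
a = (-3, 0, -2, 2)

Write a = (a_1, ..., a_4) in the standard basis. For each basis vector v_i, ℓ(v_i) = <v_i, a> is a linear equation in the a_j's. Collect the n equations into a matrix system V a = ℓ, where row i of V is v_i (expressed in the standard basis). Since V is invertible (lower-triangular with 1s on the diagonal, up to permutation), solve by back-substitution:
  V =
[[1, -1, 1, 0],
 [1, 1, -1, 1],
 [0, 1, 0, 0],
 [1, 0, 0, 0]]
  V a = (-5, 1, 0, -3)
Solving gives a = (-3, 0, -2, 2).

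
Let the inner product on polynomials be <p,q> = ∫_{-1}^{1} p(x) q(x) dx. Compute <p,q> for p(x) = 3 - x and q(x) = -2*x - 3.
<p,q> = -50/3

Expand the product: p(x)·q(x) = 2*x^2 - 3*x - 9.
∫_{-1}^{1} of each monomial x^k gives [2/(k+1) if k even, 0 if k odd]. Integrating term-by-term (or equivalently evaluating the antiderivative F(x) = 2*x^3/3 - 3*x^2/2 - 9*x at the endpoints):
  F(1) − F(−1) = -59/6 − (41/6) = -50/3.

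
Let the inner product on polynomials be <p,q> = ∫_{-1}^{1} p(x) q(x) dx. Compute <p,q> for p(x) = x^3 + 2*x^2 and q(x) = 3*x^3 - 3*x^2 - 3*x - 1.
<p,q> = -428/105

Expand the product: p(x)·q(x) = 3*x^6 + 3*x^5 - 9*x^4 - 7*x^3 - 2*x^2.
∫_{-1}^{1} of each monomial x^k gives [2/(k+1) if k even, 0 if k odd]. Integrating term-by-term (or equivalently evaluating the antiderivative F(x) = 3*x^7/7 + x^6/2 - 9*x^5/5 - 7*x^4/4 - 2*x^3/3 at the endpoints):
  F(1) − F(−1) = -1381/420 − (331/420) = -428/105.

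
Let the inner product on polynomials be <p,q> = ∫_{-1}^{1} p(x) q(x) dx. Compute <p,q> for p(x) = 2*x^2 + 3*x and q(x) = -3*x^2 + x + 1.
<p,q> = 14/15

Expand the product: p(x)·q(x) = -6*x^4 - 7*x^3 + 5*x^2 + 3*x.
∫_{-1}^{1} of each monomial x^k gives [2/(k+1) if k even, 0 if k odd]. Integrating term-by-term (or equivalently evaluating the antiderivative F(x) = -6*x^5/5 - 7*x^4/4 + 5*x^3/3 + 3*x^2/2 at the endpoints):
  F(1) − F(−1) = 13/60 − (-43/60) = 14/15.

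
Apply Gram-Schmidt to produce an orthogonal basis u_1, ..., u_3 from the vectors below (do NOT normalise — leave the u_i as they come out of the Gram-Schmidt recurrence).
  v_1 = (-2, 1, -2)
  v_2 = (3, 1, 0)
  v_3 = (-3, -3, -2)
Orthogonal basis:
  u_1 = (-2, 1, -2)
  u_2 = (17/9, 14/9, -10/9)
  u_3 = (44/65, -132/65, -22/13)

Apply the Gram-Schmidt recurrence
  u_1 = v_1
  u_i = v_i − Σ_{j<i} ((v_i · u_j) / (u_j · u_j)) · u_j.

Step by step this gives:
  u_1 = (-2, 1, -2)
  u_2 = (17/9, 14/9, -10/9)
  u_3 = (44/65, -132/65, -22/13)

Orthogonality check:
  u_2 · u_1 = 0 (should be 0)
  u_3 · u_1 = 0 (should be 0)
  u_3 · u_2 = 0 (should be 0)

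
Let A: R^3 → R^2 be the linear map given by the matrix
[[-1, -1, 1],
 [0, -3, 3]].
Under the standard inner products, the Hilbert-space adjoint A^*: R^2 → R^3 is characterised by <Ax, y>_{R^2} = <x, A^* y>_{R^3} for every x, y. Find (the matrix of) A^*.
A^* = A^T =
[[-1, 0],
 [-1, -3],
 [1, 3]]

For real matrices with standard dot products, the defining identity <Ax, y> = <x, A^* y> gives (Ax)^T y = x^T (A^*) y, i.e. x^T A^T y = x^T (A^*) y. Since this holds for all x, y, we must have A^* = A^T. Therefore
A^* =
[[-1, 0],
 [-1, -3],
 [1, 3]].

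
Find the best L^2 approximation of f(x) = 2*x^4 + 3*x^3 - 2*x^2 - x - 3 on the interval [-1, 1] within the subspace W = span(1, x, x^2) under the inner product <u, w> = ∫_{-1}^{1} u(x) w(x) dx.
g(x) = -2*x^2/7 + 4*x/5 - 111/35

The best approximation g ∈ W is the orthogonal projection of f onto W. Writing g = a_0 + a_1 x + a_2 x^2, the coefficients solve the normal equations G · a = b where
  G_{ij} = <φ_i, φ_j> and b_i = <f, φ_i>, with φ_0 = 1, φ_1 = x, φ_2 = x^2.
G =
  [2, 0, 2/3]
  [0, 2/3, 0]
  [2/3, 0, 2/5],
b = (-98/15, 8/15, -78/35).
Solving gives a_0 = -111/35, a_1 = 4/5, a_2 = -2/7, so
  g(x) = -2*x^2/7 + 4*x/5 - 111/35.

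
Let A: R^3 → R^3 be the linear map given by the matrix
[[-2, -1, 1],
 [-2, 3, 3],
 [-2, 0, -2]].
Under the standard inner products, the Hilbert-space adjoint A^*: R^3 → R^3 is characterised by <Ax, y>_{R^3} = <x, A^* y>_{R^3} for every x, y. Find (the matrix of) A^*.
A^* = A^T =
[[-2, -2, -2],
 [-1, 3, 0],
 [1, 3, -2]]

For real matrices with standard dot products, the defining identity <Ax, y> = <x, A^* y> gives (Ax)^T y = x^T (A^*) y, i.e. x^T A^T y = x^T (A^*) y. Since this holds for all x, y, we must have A^* = A^T. Therefore
A^* =
[[-2, -2, -2],
 [-1, 3, 0],
 [1, 3, -2]].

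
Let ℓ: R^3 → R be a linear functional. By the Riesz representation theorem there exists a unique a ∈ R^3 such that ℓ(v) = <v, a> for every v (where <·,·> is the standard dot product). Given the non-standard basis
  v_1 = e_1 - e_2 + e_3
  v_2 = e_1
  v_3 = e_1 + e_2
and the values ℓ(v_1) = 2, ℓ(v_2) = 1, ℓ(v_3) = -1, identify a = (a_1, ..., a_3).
a = (1, -2, -1)

Write a = (a_1, ..., a_3) in the standard basis. For each basis vector v_i, ℓ(v_i) = <v_i, a> is a linear equation in the a_j's. Collect the n equations into a matrix system V a = ℓ, where row i of V is v_i (expressed in the standard basis). Since V is invertible (lower-triangular with 1s on the diagonal, up to permutation), solve by back-substitution:
  V =
[[1, -1, 1],
 [1, 0, 0],
 [1, 1, 0]]
  V a = (2, 1, -1)
Solving gives a = (1, -2, -1).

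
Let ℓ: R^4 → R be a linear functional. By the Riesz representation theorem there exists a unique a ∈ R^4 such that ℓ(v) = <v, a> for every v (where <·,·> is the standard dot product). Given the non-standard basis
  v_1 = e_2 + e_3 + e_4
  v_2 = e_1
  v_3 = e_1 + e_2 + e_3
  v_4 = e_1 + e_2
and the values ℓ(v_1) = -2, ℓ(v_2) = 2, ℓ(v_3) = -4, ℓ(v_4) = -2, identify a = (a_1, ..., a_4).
a = (2, -4, -2, 4)

Write a = (a_1, ..., a_4) in the standard basis. For each basis vector v_i, ℓ(v_i) = <v_i, a> is a linear equation in the a_j's. Collect the n equations into a matrix system V a = ℓ, where row i of V is v_i (expressed in the standard basis). Since V is invertible (lower-triangular with 1s on the diagonal, up to permutation), solve by back-substitution:
  V =
[[0, 1, 1, 1],
 [1, 0, 0, 0],
 [1, 1, 1, 0],
 [1, 1, 0, 0]]
  V a = (-2, 2, -4, -2)
Solving gives a = (2, -4, -2, 4).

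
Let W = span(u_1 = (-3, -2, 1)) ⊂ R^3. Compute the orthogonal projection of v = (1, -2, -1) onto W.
proj_W(v) = (0, 0, 0)

Set up U = [u_1 | ... | u_1] ∈ R^(3×1). The projector onto W = col(U) is P = U (U^T U)^(-1) U^T.
Compute U^T U =
  [14],
and U^T v = (0).
Solve U^T U · c = U^T v for the coefficients: c = (0). The projection is proj_W(v) = U c.
Check: (v - proj_W(v)) · u_1 = 0  (should be 0).
Result: proj_W(v) = (0, 0, 0).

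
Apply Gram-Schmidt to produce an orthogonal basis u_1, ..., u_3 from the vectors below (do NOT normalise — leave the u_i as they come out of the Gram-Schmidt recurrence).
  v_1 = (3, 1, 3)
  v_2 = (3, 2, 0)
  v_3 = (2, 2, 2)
Orthogonal basis:
  u_1 = (3, 1, 3)
  u_2 = (24/19, 27/19, -33/19)
  u_3 = (-4/7, 6/7, 2/7)

Apply the Gram-Schmidt recurrence
  u_1 = v_1
  u_i = v_i − Σ_{j<i} ((v_i · u_j) / (u_j · u_j)) · u_j.

Step by step this gives:
  u_1 = (3, 1, 3)
  u_2 = (24/19, 27/19, -33/19)
  u_3 = (-4/7, 6/7, 2/7)

Orthogonality check:
  u_2 · u_1 = 0 (should be 0)
  u_3 · u_1 = 0 (should be 0)
  u_3 · u_2 = 0 (should be 0)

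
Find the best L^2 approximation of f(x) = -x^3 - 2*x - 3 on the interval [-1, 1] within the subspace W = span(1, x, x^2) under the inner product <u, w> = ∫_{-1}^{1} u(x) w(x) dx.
g(x) = -13*x/5 - 3

The best approximation g ∈ W is the orthogonal projection of f onto W. Writing g = a_0 + a_1 x + a_2 x^2, the coefficients solve the normal equations G · a = b where
  G_{ij} = <φ_i, φ_j> and b_i = <f, φ_i>, with φ_0 = 1, φ_1 = x, φ_2 = x^2.
G =
  [2, 0, 2/3]
  [0, 2/3, 0]
  [2/3, 0, 2/5],
b = (-6, -26/15, -2).
Solving gives a_0 = -3, a_1 = -13/5, a_2 = 0, so
  g(x) = -13*x/5 - 3.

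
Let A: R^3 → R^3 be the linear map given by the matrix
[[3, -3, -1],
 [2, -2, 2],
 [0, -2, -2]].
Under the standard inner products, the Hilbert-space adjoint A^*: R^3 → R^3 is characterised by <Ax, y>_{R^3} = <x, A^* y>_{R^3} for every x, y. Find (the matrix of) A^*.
A^* = A^T =
[[3, 2, 0],
 [-3, -2, -2],
 [-1, 2, -2]]

For real matrices with standard dot products, the defining identity <Ax, y> = <x, A^* y> gives (Ax)^T y = x^T (A^*) y, i.e. x^T A^T y = x^T (A^*) y. Since this holds for all x, y, we must have A^* = A^T. Therefore
A^* =
[[3, 2, 0],
 [-3, -2, -2],
 [-1, 2, -2]].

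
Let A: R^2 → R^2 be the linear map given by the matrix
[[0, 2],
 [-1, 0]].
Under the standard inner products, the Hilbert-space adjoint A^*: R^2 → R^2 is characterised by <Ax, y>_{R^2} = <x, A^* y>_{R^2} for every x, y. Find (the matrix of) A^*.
A^* = A^T =
[[0, -1],
 [2, 0]]

For real matrices with standard dot products, the defining identity <Ax, y> = <x, A^* y> gives (Ax)^T y = x^T (A^*) y, i.e. x^T A^T y = x^T (A^*) y. Since this holds for all x, y, we must have A^* = A^T. Therefore
A^* =
[[0, -1],
 [2, 0]].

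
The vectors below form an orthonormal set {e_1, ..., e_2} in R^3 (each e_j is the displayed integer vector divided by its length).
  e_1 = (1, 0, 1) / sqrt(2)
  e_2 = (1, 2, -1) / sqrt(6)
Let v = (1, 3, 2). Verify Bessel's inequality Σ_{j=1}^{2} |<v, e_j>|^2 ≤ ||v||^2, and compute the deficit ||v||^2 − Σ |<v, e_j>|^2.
Σ |<v, e_j>|^2 = 26/3; ||v||^2 = 14; deficit = 16/3

Write each e_j = u_j / sqrt(<u_j, u_j>) where u_j is the displayed integer vector. Then <v, e_j> = <v, u_j> / sqrt(<u_j, u_j>), so |<v, e_j>|^2 = <v, u_j>^2 / <u_j, u_j>.
Coefficients: <v, e_1> = 3/sqrt(2), <v, e_2> = 5/sqrt(6).
Square and sum: Σ |<v, e_j>|^2 = 26/3.
Compute ||v||^2 = v·v = 14.
Deficit = 14 − 26/3 = 16/3 ≥ 0, confirming Bessel's inequality. (The deficit equals ||v − Σ <v,e_j> e_j||^2, the squared distance from v to span{e_j}.)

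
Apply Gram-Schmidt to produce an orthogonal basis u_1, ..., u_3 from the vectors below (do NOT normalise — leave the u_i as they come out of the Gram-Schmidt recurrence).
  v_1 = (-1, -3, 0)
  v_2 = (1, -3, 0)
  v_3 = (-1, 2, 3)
Orthogonal basis:
  u_1 = (-1, -3, 0)
  u_2 = (9/5, -3/5, 0)
  u_3 = (0, 0, 3)

Apply the Gram-Schmidt recurrence
  u_1 = v_1
  u_i = v_i − Σ_{j<i} ((v_i · u_j) / (u_j · u_j)) · u_j.

Step by step this gives:
  u_1 = (-1, -3, 0)
  u_2 = (9/5, -3/5, 0)
  u_3 = (0, 0, 3)

Orthogonality check:
  u_2 · u_1 = 0 (should be 0)
  u_3 · u_1 = 0 (should be 0)
  u_3 · u_2 = 0 (should be 0)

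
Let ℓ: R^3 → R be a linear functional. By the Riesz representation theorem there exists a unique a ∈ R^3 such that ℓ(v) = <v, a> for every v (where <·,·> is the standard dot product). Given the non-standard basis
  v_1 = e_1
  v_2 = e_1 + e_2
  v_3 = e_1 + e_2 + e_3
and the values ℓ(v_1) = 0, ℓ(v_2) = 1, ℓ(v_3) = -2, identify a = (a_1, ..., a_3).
a = (0, 1, -3)

Write a = (a_1, ..., a_3) in the standard basis. For each basis vector v_i, ℓ(v_i) = <v_i, a> is a linear equation in the a_j's. Collect the n equations into a matrix system V a = ℓ, where row i of V is v_i (expressed in the standard basis). Since V is invertible (lower-triangular with 1s on the diagonal, up to permutation), solve by back-substitution:
  V =
[[1, 0, 0],
 [1, 1, 0],
 [1, 1, 1]]
  V a = (0, 1, -2)
Solving gives a = (0, 1, -3).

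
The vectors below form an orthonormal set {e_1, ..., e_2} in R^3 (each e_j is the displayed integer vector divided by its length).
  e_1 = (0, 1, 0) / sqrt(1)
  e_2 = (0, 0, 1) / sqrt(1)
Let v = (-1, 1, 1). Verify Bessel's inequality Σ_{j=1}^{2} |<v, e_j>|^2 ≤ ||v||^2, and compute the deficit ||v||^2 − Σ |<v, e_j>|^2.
Σ |<v, e_j>|^2 = 2; ||v||^2 = 3; deficit = 1

Write each e_j = u_j / sqrt(<u_j, u_j>) where u_j is the displayed integer vector. Then <v, e_j> = <v, u_j> / sqrt(<u_j, u_j>), so |<v, e_j>|^2 = <v, u_j>^2 / <u_j, u_j>.
Coefficients: <v, e_1> = 1/sqrt(1), <v, e_2> = 1/sqrt(1).
Square and sum: Σ |<v, e_j>|^2 = 2.
Compute ||v||^2 = v·v = 3.
Deficit = 3 − 2 = 1 ≥ 0, confirming Bessel's inequality. (The deficit equals ||v − Σ <v,e_j> e_j||^2, the squared distance from v to span{e_j}.)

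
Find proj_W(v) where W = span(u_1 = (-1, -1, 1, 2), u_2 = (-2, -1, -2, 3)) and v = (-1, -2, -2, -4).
proj_W(v) = (8/11, 1, -20/11, -19/11)

Set up U = [u_1 | ... | u_2] ∈ R^(4×2). The projector onto W = col(U) is P = U (U^T U)^(-1) U^T.
Compute U^T U =
  [7, 7]
  [7, 18],
and U^T v = (-7, -4).
Solve U^T U · c = U^T v for the coefficients: c = (-14/11, 3/11). The projection is proj_W(v) = U c.
Check: (v - proj_W(v)) · u_1 = 0  (should be 0).
Check: (v - proj_W(v)) · u_2 = 0  (should be 0).
Result: proj_W(v) = (8/11, 1, -20/11, -19/11).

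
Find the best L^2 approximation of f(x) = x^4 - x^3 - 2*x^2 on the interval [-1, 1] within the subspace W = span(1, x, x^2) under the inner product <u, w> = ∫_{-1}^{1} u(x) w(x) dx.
g(x) = -8*x^2/7 - 3*x/5 - 3/35

The best approximation g ∈ W is the orthogonal projection of f onto W. Writing g = a_0 + a_1 x + a_2 x^2, the coefficients solve the normal equations G · a = b where
  G_{ij} = <φ_i, φ_j> and b_i = <f, φ_i>, with φ_0 = 1, φ_1 = x, φ_2 = x^2.
G =
  [2, 0, 2/3]
  [0, 2/3, 0]
  [2/3, 0, 2/5],
b = (-14/15, -2/5, -18/35).
Solving gives a_0 = -3/35, a_1 = -3/5, a_2 = -8/7, so
  g(x) = -8*x^2/7 - 3*x/5 - 3/35.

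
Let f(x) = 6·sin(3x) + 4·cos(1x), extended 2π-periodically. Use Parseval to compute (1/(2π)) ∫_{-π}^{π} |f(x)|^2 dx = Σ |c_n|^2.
Σ |c_n|^2 = 26

Expand |f|^2 and use orthogonality of {sin(nx), cos(mx)} on [-π, π]:
  ∫_{-π}^{π} sin(nx)^2 dx = π, ∫ cos(mx)^2 dx = π, and cross terms integrate to 0.
So ∫_{-π}^{π} f(x)^2 dx = 6^2 · π + 4^2 · π = (36 + 16)π.
Divide by 2π: (36 + 16)/2 = 26.
By Parseval, this equals Σ |c_n|^2.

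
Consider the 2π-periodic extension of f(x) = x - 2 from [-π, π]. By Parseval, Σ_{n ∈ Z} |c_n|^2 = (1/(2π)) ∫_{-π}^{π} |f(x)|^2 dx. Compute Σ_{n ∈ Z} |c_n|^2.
Σ |c_n|^2 = π^2/3 + 4

Expand and integrate term by term over [-π, π]:
  ∫ (x)^2 dx = 1·(2π^3/3); ∫ 2·1·(-2)·x dx = 0 (odd integrand); ∫ (-2)^2 dx = 4·2π.
So (1/(2π)) ∫_{-π}^{π} (x - 2)^2 dx = 1π^2/3 + 4 = π^2/3 + 4.
Parseval ⇒ Σ |c_n|^2 = π^2/3 + 4.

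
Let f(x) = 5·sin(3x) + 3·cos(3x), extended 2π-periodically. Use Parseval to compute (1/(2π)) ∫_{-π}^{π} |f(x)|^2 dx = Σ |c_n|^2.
Σ |c_n|^2 = 17

Expand |f|^2 and use orthogonality of {sin(nx), cos(mx)} on [-π, π]:
  ∫_{-π}^{π} sin(nx)^2 dx = π, ∫ cos(mx)^2 dx = π, and cross terms integrate to 0.
So ∫_{-π}^{π} f(x)^2 dx = 5^2 · π + 3^2 · π = (25 + 9)π.
Divide by 2π: (25 + 9)/2 = 17.
By Parseval, this equals Σ |c_n|^2.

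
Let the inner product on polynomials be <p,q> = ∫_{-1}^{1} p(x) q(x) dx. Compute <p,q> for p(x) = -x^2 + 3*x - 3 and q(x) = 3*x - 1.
<p,q> = 38/3

Expand the product: p(x)·q(x) = -3*x^3 + 10*x^2 - 12*x + 3.
∫_{-1}^{1} of each monomial x^k gives [2/(k+1) if k even, 0 if k odd]. Integrating term-by-term (or equivalently evaluating the antiderivative F(x) = -3*x^4/4 + 10*x^3/3 - 6*x^2 + 3*x at the endpoints):
  F(1) − F(−1) = -5/12 − (-157/12) = 38/3.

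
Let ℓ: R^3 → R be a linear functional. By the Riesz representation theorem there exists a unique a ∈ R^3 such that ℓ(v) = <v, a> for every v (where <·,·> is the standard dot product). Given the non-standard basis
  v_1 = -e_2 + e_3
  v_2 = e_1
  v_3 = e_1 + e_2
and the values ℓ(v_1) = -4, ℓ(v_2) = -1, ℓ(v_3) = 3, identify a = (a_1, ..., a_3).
a = (-1, 4, 0)

Write a = (a_1, ..., a_3) in the standard basis. For each basis vector v_i, ℓ(v_i) = <v_i, a> is a linear equation in the a_j's. Collect the n equations into a matrix system V a = ℓ, where row i of V is v_i (expressed in the standard basis). Since V is invertible (lower-triangular with 1s on the diagonal, up to permutation), solve by back-substitution:
  V =
[[0, -1, 1],
 [1, 0, 0],
 [1, 1, 0]]
  V a = (-4, -1, 3)
Solving gives a = (-1, 4, 0).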